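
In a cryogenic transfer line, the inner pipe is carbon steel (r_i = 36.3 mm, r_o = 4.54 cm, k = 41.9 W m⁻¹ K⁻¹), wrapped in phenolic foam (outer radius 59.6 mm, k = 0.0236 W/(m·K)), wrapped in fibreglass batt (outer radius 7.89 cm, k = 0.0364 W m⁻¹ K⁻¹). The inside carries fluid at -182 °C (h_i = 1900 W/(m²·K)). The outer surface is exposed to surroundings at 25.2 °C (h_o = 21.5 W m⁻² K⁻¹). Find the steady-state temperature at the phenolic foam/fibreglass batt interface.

Treat each layer as a resistance in series:
  R'_conv,in = 1/(2πr h) = 1/(2π·0.0363·1900) = 0.002308 m·K/W
  R'_carbon steel = ln(0.0454/0.0363)/(2πk) = 0.2237/(2π·41.9) = 8.497×10^-4 m·K/W
  R'_phenolic foam = ln(0.0596/0.0454)/(2πk) = 0.2721/(2π·0.0236) = 1.835 m·K/W
  R'_fibreglass batt = ln(0.0789/0.0596)/(2πk) = 0.2805/(2π·0.0364) = 1.227 m·K/W
  R'_conv,out = 1/(2πr h) = 1/(2π·0.0789·21.5) = 0.09382 m·K/W
ΣR = 0.002308 + 8.497×10^-4 + 1.835 + 1.227 + 0.09382 = 3.159 m·K/W
Q' = ΔT/ΣR = (-182 °C − 25.2 °C)/3.159 = -65.59 W/m
From the inner boundary to the phenolic foam/fibreglass batt interface, ΣR_partial = 1.838 m·K/W.
T_interface = T_in − Q'·ΣR_partial = -182 °C − (-65.59)(1.838) = -61.4 °C

T = -61.4 °C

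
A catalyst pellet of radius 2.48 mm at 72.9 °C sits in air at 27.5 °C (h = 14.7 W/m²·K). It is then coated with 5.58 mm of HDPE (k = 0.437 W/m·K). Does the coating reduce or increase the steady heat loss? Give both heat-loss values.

Critical radius for a sphere: r_cr = 2k/h = 0.0595 m = 5.95 cm.
Outer radius after coating: r₂ = 0.00248 + 0.00558 = 0.00806 m.
Since r₁ < r_cr and r₂ ≤ r_cr, the coating moves toward the maximum at r_cr — heat loss rises.
Bare: R = 1/(4πr₁²h) = 880.2 K/W; Q = 45.4/880.2 = 0.0516 W.
Coated: R = R_cond + R_conv = 134.2 K/W; Q = 45.4/134.2 = 0.338 W.

increases: 0.0516 → 0.338 W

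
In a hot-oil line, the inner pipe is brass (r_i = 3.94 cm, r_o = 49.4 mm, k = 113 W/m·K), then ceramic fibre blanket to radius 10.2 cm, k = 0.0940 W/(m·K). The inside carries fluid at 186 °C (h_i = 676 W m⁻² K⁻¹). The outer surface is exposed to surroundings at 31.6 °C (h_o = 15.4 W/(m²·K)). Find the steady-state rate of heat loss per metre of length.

Series thermal resistances, inner to outer:
  R'_conv,in = 1/(2πr h) = 1/(2π·0.0394·676) = 0.005976 m·K/W
  R'_brass = ln(0.0494/0.0394)/(2πk) = 0.2262/(2π·113) = 3.186×10^-4 m·K/W
  R'_ceramic fibre blanket = ln(0.102/0.0494)/(2πk) = 0.7250/(2π·0.0940) = 1.228 m·K/W
  R'_conv,out = 1/(2πr h) = 1/(2π·0.102·15.4) = 0.1013 m·K/W
ΣR = 0.005976 + 3.186×10^-4 + 1.228 + 0.1013 = 1.336 m·K/W
Q' = ΔT/ΣR = (186 °C − 31.6 °C)/1.336 = 116 W/m

Q' = 116 W/m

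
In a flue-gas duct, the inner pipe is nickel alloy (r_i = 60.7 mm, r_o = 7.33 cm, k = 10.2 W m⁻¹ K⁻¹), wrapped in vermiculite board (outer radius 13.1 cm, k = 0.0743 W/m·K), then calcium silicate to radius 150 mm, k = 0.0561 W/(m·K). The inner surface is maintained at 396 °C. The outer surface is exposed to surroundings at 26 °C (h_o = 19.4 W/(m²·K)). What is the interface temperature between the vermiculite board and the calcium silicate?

T = 122 °C

Series thermal resistances, inner to outer:
  R'_nickel alloy = ln(0.0733/0.0607)/(2πk) = 0.1886/(2π·10.2) = 0.002943 m·K/W
  R'_vermiculite board = ln(0.131/0.0733)/(2πk) = 0.5806/(2π·0.0743) = 1.244 m·K/W
  R'_calcium silicate = ln(0.150/0.131)/(2πk) = 0.1354/(2π·0.0561) = 0.3842 m·K/W
  R'_conv,out = 1/(2πr h) = 1/(2π·0.150·19.4) = 0.05469 m·K/W
ΣR = 0.002943 + 1.244 + 0.3842 + 0.05469 = 1.686 m·K/W
Q' = ΔT/ΣR = (396 °C − 26 °C)/1.686 = 219.5 W/m
From the inner boundary to the vermiculite board/calcium silicate interface, ΣR_partial = 1.247 m·K/W.
T_interface = T_in − Q'·ΣR_partial = 396 °C − (219.5)(1.247) = 122 °C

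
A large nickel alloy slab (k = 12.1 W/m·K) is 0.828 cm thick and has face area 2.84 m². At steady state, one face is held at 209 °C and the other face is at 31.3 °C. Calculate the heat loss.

Q = 737 kW

Q = kA·ΔT/L = 12.1 × 2.84 × |209 °C − 31.3 °C| / 0.00828 = 7.37×10^5 W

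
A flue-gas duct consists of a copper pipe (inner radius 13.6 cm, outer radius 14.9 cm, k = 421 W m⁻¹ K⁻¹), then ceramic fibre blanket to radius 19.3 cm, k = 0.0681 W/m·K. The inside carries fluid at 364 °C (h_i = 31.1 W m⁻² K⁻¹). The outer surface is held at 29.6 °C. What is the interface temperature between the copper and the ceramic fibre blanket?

T = 344 °C

Series thermal resistances, inner to outer:
  R'_conv,in = 1/(2πr h) = 1/(2π·0.136·31.1) = 0.03763 m·K/W
  R'_copper = ln(0.149/0.136)/(2πk) = 0.09129/(2π·421) = 3.451×10^-5 m·K/W
  R'_ceramic fibre blanket = ln(0.193/0.149)/(2πk) = 0.2587/(2π·0.0681) = 0.6047 m·K/W
ΣR = 0.03763 + 3.451×10^-5 + 0.6047 = 0.6424 m·K/W
Q' = ΔT/ΣR = (364 °C − 29.6 °C)/0.6424 = 520.5 W/m
From the inner boundary to the copper/ceramic fibre blanket interface, ΣR_partial = 0.03766 m·K/W.
T_interface = T_in − Q'·ΣR_partial = 364 °C − (520.5)(0.03766) = 344 °C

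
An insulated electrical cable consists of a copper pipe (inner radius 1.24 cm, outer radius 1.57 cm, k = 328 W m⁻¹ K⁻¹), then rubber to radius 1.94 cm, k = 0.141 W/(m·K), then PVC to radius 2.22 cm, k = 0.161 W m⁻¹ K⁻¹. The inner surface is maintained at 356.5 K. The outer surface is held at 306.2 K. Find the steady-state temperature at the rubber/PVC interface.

Series thermal resistances, inner to outer:
  R'_copper = ln(0.0157/0.0124)/(2πk) = 0.2360/(2π·328) = 1.145×10^-4 m·K/W
  R'_rubber = ln(0.0194/0.0157)/(2πk) = 0.2116/(2π·0.141) = 0.2389 m·K/W
  R'_PVC = ln(0.0222/0.0194)/(2πk) = 0.1348/(2π·0.161) = 0.1333 m·K/W
ΣR = 1.145×10^-4 + 0.2389 + 0.1333 = 0.3723 m·K/W
Q' = ΔT/ΣR = (356.5 K − 306.2 K)/0.3723 = 135.1 W/m
From the inner boundary to the rubber/PVC interface, ΣR_partial = 0.2390 m·K/W.
T_interface = T_in − Q'·ΣR_partial = 356.5 K − (135.1)(0.2390) = 324.2 K

T = 324.2 K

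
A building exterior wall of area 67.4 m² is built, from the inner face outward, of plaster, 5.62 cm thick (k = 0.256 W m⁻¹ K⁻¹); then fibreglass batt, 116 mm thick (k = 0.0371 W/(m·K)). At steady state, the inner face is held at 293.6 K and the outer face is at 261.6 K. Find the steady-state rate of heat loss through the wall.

Q = 645 W

Treat each layer as a resistance in series:
  R_plaster = L/(kA) = 0.0562/(0.256·67.4) = 0.003257 K/W
  R_fibreglass batt = L/(kA) = 0.116/(0.0371·67.4) = 0.04639 K/W
ΣR = 0.003257 + 0.04639 = 0.04965 K/W
Q = ΔT/ΣR = (293.6 K − 261.6 K)/0.04965 = 645 W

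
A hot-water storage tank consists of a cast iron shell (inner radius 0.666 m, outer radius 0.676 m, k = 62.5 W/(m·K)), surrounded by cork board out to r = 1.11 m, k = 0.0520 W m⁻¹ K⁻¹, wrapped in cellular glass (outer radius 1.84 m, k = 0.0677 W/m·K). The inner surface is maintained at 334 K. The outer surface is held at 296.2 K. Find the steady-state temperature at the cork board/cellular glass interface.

Resistance network (inner→outer):
  R_cast iron = (1/0.666 − 1/0.676)/(4πk) = 0.02221/(4π·62.5) = 2.828×10^-5 K/W
  R_cork board = (1/0.676 − 1/1.11)/(4πk) = 0.5784/(4π·0.0520) = 0.8851 K/W
  R_cellular glass = (1/1.11 − 1/1.84)/(4πk) = 0.3574/(4π·0.0677) = 0.4201 K/W
ΣR = 2.828×10^-5 + 0.8851 + 0.4201 = 1.305 K/W
Q = ΔT/ΣR = (334 K − 296.2 K)/1.305 = 28.97 W
From the inner boundary to the cork board/cellular glass interface, ΣR_partial = 0.8851 K/W.
T_interface = T_in − Q·ΣR_partial = 334 K − (28.97)(0.8851) = 308.4 K

T = 308.4 K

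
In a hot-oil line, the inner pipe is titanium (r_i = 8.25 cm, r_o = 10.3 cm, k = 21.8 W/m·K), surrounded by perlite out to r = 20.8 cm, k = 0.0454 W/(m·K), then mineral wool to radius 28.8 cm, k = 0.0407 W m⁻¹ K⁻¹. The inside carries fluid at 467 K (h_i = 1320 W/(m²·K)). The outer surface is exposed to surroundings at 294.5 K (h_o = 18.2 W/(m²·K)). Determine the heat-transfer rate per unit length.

Resistance network (inner→outer):
  R'_conv,in = 1/(2πr h) = 1/(2π·0.0825·1320) = 0.001461 m·K/W
  R'_titanium = ln(0.103/0.0825)/(2πk) = 0.2219/(2π·21.8) = 0.001620 m·K/W
  R'_perlite = ln(0.208/0.103)/(2πk) = 0.7028/(2π·0.0454) = 2.464 m·K/W
  R'_mineral wool = ln(0.288/0.208)/(2πk) = 0.3254/(2π·0.0407) = 1.273 m·K/W
  R'_conv,out = 1/(2πr h) = 1/(2π·0.288·18.2) = 0.03036 m·K/W
ΣR = 0.001461 + 0.001620 + 2.464 + 1.273 + 0.03036 = 3.770 m·K/W
Q' = ΔT/ΣR = (467 K − 294.5 K)/3.770 = 45.8 W/m

Q' = 45.8 W/m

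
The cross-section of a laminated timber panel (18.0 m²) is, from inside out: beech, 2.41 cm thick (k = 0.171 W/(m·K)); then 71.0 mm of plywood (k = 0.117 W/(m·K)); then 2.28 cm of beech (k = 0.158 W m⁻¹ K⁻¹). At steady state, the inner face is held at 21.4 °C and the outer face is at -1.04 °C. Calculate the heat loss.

Q = 453 W

Series thermal resistances, inner to outer:
  R_beech = L/(kA) = 0.0241/(0.171·18.0) = 0.007830 K/W
  R_plywood = L/(kA) = 0.0710/(0.117·18.0) = 0.03371 K/W
  R_beech = L/(kA) = 0.0228/(0.158·18.0) = 0.008017 K/W
ΣR = 0.007830 + 0.03371 + 0.008017 = 0.04956 K/W
Q = ΔT/ΣR = (21.4 °C − -1.04 °C)/0.04956 = 453 W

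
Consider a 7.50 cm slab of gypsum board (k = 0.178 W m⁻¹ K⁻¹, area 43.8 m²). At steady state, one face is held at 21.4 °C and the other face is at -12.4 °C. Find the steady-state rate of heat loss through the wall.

Q = kA·ΔT/L = 0.178 × 43.8 × |21.4 °C − -12.4 °C| / 0.0750 = 3510 W

Q = 3.51 kW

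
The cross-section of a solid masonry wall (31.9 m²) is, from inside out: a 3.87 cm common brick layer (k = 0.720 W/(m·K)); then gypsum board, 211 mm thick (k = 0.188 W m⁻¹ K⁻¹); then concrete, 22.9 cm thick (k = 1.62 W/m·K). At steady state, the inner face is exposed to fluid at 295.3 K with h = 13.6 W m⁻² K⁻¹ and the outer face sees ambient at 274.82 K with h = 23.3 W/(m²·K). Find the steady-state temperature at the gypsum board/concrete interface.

Series thermal resistances, inner to outer:
  R_conv,in = 1/(hA) = 1/(13.6·31.9) = 0.002305 K/W
  R_common brick = L/(kA) = 0.0387/(0.720·31.9) = 0.001685 K/W
  R_gypsum board = L/(kA) = 0.211/(0.188·31.9) = 0.03518 K/W
  R_concrete = L/(kA) = 0.229/(1.62·31.9) = 0.004431 K/W
  R_conv,out = 1/(hA) = 1/(23.3·31.9) = 0.001345 K/W
ΣR = 0.002305 + 0.001685 + 0.03518 + 0.004431 + 0.001345 = 0.04495 K/W
Q = ΔT/ΣR = (295.3 K − 274.82 K)/0.04495 = 455.6 W
From the inner boundary to the gypsum board/concrete interface, ΣR_partial = 0.03917 K/W.
T_interface = T_in − Q·ΣR_partial = 295.3 K − (455.6)(0.03917) = 277.45 K

T = 277.45 K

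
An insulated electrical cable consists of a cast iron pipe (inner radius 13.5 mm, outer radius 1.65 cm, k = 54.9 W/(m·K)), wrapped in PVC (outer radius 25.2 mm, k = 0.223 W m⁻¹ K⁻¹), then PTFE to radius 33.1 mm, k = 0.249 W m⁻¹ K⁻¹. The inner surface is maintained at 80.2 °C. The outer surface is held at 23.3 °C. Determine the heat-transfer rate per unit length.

Q' = 119 W/m

Resistance network (inner→outer):
  R'_cast iron = ln(0.0165/0.0135)/(2πk) = 0.2007/(2π·54.9) = 5.817×10^-4 m·K/W
  R'_PVC = ln(0.0252/0.0165)/(2πk) = 0.4235/(2π·0.223) = 0.3022 m·K/W
  R'_PTFE = ln(0.0331/0.0252)/(2πk) = 0.2727/(2π·0.249) = 0.1743 m·K/W
ΣR = 5.817×10^-4 + 0.3022 + 0.1743 = 0.4771 m·K/W
Q' = ΔT/ΣR = (80.2 °C − 23.3 °C)/0.4771 = 119 W/m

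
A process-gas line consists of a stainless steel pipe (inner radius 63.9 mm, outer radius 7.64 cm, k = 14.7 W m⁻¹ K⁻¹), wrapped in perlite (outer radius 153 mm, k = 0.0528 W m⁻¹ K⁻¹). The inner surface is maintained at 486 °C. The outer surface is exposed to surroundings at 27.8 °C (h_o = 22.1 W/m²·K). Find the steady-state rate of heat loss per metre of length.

Treat each layer as a resistance in series:
  R'_stainless steel = ln(0.0764/0.0639)/(2πk) = 0.1787/(2π·14.7) = 0.001934 m·K/W
  R'_perlite = ln(0.153/0.0764)/(2πk) = 0.6945/(2π·0.0528) = 2.093 m·K/W
  R'_conv,out = 1/(2πr h) = 1/(2π·0.153·22.1) = 0.04707 m·K/W
ΣR = 0.001934 + 2.093 + 0.04707 = 2.142 m·K/W
Q' = ΔT/ΣR = (486 °C − 27.8 °C)/2.142 = 214 W/m

Q' = 214 W/m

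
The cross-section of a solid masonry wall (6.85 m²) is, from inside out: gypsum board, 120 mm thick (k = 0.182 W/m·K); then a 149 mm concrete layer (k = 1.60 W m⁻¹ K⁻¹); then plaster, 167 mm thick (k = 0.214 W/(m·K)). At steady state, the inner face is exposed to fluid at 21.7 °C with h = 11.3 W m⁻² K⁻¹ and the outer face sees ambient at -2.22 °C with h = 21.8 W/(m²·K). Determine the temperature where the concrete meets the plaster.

Treat each layer as a resistance in series:
  R_conv,in = 1/(hA) = 1/(11.3·6.85) = 0.01292 K/W
  R_gypsum board = L/(kA) = 0.120/(0.182·6.85) = 0.09625 K/W
  R_concrete = L/(kA) = 0.149/(1.60·6.85) = 0.01359 K/W
  R_plaster = L/(kA) = 0.167/(0.214·6.85) = 0.1139 K/W
  R_conv,out = 1/(hA) = 1/(21.8·6.85) = 0.006697 K/W
ΣR = 0.01292 + 0.09625 + 0.01359 + 0.1139 + 0.006697 = 0.2434 K/W
Q = ΔT/ΣR = (21.7 °C − -2.22 °C)/0.2434 = 98.27 W
From the inner boundary to the concrete/plaster interface, ΣR_partial = 0.1228 K/W.
T_interface = T_in − Q·ΣR_partial = 21.7 °C − (98.27)(0.1228) = 9.63 °C

T = 9.63 °C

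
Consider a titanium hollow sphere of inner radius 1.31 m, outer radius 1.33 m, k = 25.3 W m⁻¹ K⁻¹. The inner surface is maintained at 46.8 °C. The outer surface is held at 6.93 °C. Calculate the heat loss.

Q = 4πk·ΔT/(1/r₁ − 1/r₂) = 4π × 25.3 × 39.87 / (1/1.31 − 1/1.33) = 1.10×10^6 W

Q = 1.10×10^6 W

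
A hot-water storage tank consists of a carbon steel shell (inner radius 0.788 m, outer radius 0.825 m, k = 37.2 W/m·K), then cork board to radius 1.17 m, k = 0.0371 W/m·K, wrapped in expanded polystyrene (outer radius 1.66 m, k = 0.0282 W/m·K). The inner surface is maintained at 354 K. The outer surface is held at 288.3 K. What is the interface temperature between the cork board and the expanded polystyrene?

T = 319.9 K

Treat each layer as a resistance in series:
  R_carbon steel = (1/0.788 − 1/0.825)/(4πk) = 0.05691/(4π·37.2) = 1.217×10^-4 K/W
  R_cork board = (1/0.825 − 1/1.17)/(4πk) = 0.3574/(4π·0.0371) = 0.7666 K/W
  R_expanded polystyrene = (1/1.17 − 1/1.66)/(4πk) = 0.2523/(4π·0.0282) = 0.7119 K/W
ΣR = 1.217×10^-4 + 0.7666 + 0.7119 = 1.479 K/W
Q = ΔT/ΣR = (354 K − 288.3 K)/1.479 = 44.42 W
From the inner boundary to the cork board/expanded polystyrene interface, ΣR_partial = 0.7667 K/W.
T_interface = T_in − Q·ΣR_partial = 354 K − (44.42)(0.7667) = 319.9 K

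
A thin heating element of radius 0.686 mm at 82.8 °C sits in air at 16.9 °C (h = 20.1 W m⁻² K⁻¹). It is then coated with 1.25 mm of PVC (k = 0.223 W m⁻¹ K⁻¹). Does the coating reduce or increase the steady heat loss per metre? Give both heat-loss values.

increases: 5.71 → 13.6 W/m

Critical radius for a cylinder: r_cr = k/h = 0.0111 m = 1.11 cm.
Outer radius after coating: r₂ = 6.86×10^-4 + 0.00125 = 0.001936 m.
Since r₁ < r_cr and r₂ ≤ r_cr, the coating moves toward the maximum at r_cr — heat loss rises.
Bare: R = 1/(2πr₁h) = 11.54 m·K/W; Q = 65.9/11.54 = 5.71 W/m.
Coated: R = R_cond + R_conv = 4.830 m·K/W; Q = 65.9/4.830 = 13.6 W/m.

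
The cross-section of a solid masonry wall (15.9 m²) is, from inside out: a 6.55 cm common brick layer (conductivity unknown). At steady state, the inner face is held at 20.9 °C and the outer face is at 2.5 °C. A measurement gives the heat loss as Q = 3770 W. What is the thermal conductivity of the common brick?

ΣR = ΔT/Q = |20.9 − 2.5|/3770 = 0.004881 K/W
L/(kA) = 0.004881 ⇒ k = 0.0655/(0.004881·15.9) = 0.844 W/m·K

k = 0.844 W/m·K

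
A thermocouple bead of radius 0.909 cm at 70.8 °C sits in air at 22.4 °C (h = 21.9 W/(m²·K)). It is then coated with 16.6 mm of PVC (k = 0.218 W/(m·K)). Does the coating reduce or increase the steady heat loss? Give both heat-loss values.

increases: 1.10 → 1.54 W

Critical radius for a sphere: r_cr = 2k/h = 0.0199 m = 1.99 cm.
Outer radius after coating: r₂ = 0.00909 + 0.0166 = 0.02569 m.
r₁ < r_cr < r₂: heat loss rises to a maximum at r_cr then falls. Whether the coating helps depends on whether Q(r₂) has dropped back below Q(r₁).
Bare: R = 1/(4πr₁²h) = 43.98 K/W; Q = 48.4/43.98 = 1.10 W.
Coated: R = R_cond + R_conv = 31.45 K/W; Q = 48.4/31.45 = 1.54 W.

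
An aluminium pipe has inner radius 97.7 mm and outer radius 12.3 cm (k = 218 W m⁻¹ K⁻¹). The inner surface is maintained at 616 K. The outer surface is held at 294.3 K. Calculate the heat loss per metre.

Q' = 2πk·ΔT/ln(r₂/r₁) = 2π × 218 × 321.7 / ln(0.123/0.0977) = 1.91×10^6 W/m

Q' = 1910 kW/m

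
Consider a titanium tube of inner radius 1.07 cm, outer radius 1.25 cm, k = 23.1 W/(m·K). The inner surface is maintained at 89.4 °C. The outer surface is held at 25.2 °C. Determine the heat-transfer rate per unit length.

Q' = 59.9 kW/m

Q' = 2πk·ΔT/ln(r₂/r₁) = 2π × 23.1 × 64.2 / ln(0.0125/0.0107) = 59900 W/m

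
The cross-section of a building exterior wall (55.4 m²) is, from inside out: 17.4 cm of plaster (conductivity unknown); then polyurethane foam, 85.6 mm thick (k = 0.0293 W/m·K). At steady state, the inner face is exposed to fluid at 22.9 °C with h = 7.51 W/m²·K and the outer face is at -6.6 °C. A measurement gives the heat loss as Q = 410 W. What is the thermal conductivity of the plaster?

k = 0.187 W/m·K

ΣR = ΔT/Q = |22.9 − -6.6|/410 = 0.07195 K/W
Known resistances:
  R_conv,in = 1/(hA) = 1/(7.51·55.4) = 0.002404 K/W
  R_polyurethane foam = L/(kA) = 0.0856/(0.0293·55.4) = 0.05273 K/W
R_plaster = ΣR − ΣR_known = 0.07195 − 0.05513 = 0.01682 K/W
L/(kA) = 0.01682 ⇒ k = 0.174/(0.01682·55.4) = 0.187 W/m·K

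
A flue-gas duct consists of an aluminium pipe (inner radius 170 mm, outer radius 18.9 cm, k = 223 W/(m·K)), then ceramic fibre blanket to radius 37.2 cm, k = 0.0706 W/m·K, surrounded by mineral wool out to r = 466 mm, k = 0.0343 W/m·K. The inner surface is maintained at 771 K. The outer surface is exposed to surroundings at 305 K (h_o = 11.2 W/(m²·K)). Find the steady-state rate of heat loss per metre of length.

Q' = 179 W/m

Resistance network (inner→outer):
  R'_aluminium = ln(0.189/0.170)/(2πk) = 0.1059/(2π·223) = 7.562×10^-5 m·K/W
  R'_ceramic fibre blanket = ln(0.372/0.189)/(2πk) = 0.6771/(2π·0.0706) = 1.527 m·K/W
  R'_mineral wool = ln(0.466/0.372)/(2πk) = 0.2253/(2π·0.0343) = 1.045 m·K/W
  R'_conv,out = 1/(2πr h) = 1/(2π·0.466·11.2) = 0.03049 m·K/W
ΣR = 7.562×10^-5 + 1.527 + 1.045 + 0.03049 = 2.603 m·K/W
Q' = ΔT/ΣR = (771 K − 305 K)/2.603 = 179 W/m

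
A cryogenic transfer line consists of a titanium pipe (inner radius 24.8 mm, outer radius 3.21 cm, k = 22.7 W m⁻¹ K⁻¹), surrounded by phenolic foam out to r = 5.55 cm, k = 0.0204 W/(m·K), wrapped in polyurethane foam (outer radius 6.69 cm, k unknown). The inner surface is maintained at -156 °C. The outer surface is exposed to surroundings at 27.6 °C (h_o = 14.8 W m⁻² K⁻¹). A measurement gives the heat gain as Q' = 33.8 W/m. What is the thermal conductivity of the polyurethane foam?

k = 0.0298 W/m·K

ΣR = ΔT/Q' = |-156 − 27.6|/33.8 = 5.432 m·K/W
Known resistances:
  R'_titanium = ln(0.0321/0.0248)/(2πk) = 0.2580/(2π·22.7) = 0.001809 m·K/W
  R'_phenolic foam = ln(0.0555/0.0321)/(2πk) = 0.5475/(2π·0.0204) = 4.272 m·K/W
  R'_conv,out = 1/(2πr h) = 1/(2π·0.0669·14.8) = 0.1607 m·K/W
R_polyurethane foam = ΣR − ΣR_known = 5.432 − 4.435 = 0.9970 m·K/W
ln(r₂/r₁)/(2πk) = 0.9970 ⇒ k = 0.1868/(2π·0.9970) = 0.0298 W/m·K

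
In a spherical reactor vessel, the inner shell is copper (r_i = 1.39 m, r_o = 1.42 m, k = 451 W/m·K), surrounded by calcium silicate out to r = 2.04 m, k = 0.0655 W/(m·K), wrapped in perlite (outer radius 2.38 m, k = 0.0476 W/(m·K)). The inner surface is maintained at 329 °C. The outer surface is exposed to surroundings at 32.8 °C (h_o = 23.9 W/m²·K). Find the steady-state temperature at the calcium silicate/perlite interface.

T = 125 °C

Treat each layer as a resistance in series:
  R_copper = (1/1.39 − 1/1.42)/(4πk) = 0.01520/(4π·451) = 2.682×10^-6 K/W
  R_calcium silicate = (1/1.42 − 1/2.04)/(4πk) = 0.2140/(4π·0.0655) = 0.2600 K/W
  R_perlite = (1/2.04 − 1/2.38)/(4πk) = 0.07003/(4π·0.0476) = 0.1171 K/W
  R_conv,out = 1/(4πr²h) = 1/(4π·2.38²·23.9) = 5.878×10^-4 K/W
ΣR = 2.682×10^-6 + 0.2600 + 0.1171 + 5.878×10^-4 = 0.3777 K/W
Q = ΔT/ΣR = (329 °C − 32.8 °C)/0.3777 = 784.2 W
From the inner boundary to the calcium silicate/perlite interface, ΣR_partial = 0.2600 K/W.
T_interface = T_in − Q·ΣR_partial = 329 °C − (784.2)(0.2600) = 125 °C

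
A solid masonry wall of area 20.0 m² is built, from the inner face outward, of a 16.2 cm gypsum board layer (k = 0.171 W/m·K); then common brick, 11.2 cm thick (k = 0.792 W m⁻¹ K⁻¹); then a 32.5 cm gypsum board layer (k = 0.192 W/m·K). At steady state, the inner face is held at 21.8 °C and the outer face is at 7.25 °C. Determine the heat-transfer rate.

Treat each layer as a resistance in series:
  R_gypsum board = L/(kA) = 0.162/(0.171·20.0) = 0.04737 K/W
  R_common brick = L/(kA) = 0.112/(0.792·20.0) = 0.007071 K/W
  R_gypsum board = L/(kA) = 0.325/(0.192·20.0) = 0.08464 K/W
ΣR = 0.04737 + 0.007071 + 0.08464 = 0.1391 K/W
Q = ΔT/ΣR = (21.8 °C − 7.25 °C)/0.1391 = 105 W

Q = 105 W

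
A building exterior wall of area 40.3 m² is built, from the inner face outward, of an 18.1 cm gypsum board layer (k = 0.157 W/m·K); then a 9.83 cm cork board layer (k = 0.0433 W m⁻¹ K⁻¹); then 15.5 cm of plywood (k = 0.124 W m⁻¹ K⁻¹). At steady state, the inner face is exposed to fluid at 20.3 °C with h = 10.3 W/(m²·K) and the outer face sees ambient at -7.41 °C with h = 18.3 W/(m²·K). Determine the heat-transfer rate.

Series thermal resistances, inner to outer:
  R_conv,in = 1/(hA) = 1/(10.3·40.3) = 0.002409 K/W
  R_gypsum board = L/(kA) = 0.181/(0.157·40.3) = 0.02861 K/W
  R_cork board = L/(kA) = 0.0983/(0.0433·40.3) = 0.05633 K/W
  R_plywood = L/(kA) = 0.155/(0.124·40.3) = 0.03102 K/W
  R_conv,out = 1/(hA) = 1/(18.3·40.3) = 0.001356 K/W
ΣR = 0.002409 + 0.02861 + 0.05633 + 0.03102 + 0.001356 = 0.1197 K/W
Q = ΔT/ΣR = (20.3 °C − -7.41 °C)/0.1197 = 231 W

Q = 231 W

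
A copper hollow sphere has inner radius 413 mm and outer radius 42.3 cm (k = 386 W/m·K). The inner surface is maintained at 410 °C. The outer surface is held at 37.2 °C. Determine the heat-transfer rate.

Q = 31600 kW

Q = 4πk·ΔT/(1/r₁ − 1/r₂) = 4π × 386 × 372.8 / (1/0.413 − 1/0.423) = 3.16×10^7 W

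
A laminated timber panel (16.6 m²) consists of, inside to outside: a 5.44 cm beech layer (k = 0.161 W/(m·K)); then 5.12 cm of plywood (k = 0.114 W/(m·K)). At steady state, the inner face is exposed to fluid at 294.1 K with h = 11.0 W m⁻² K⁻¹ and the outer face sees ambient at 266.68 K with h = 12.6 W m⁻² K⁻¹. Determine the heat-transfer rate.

Treat each layer as a resistance in series:
  R_conv,in = 1/(hA) = 1/(11.0·16.6) = 0.005476 K/W
  R_beech = L/(kA) = 0.0544/(0.161·16.6) = 0.02035 K/W
  R_plywood = L/(kA) = 0.0512/(0.114·16.6) = 0.02706 K/W
  R_conv,out = 1/(hA) = 1/(12.6·16.6) = 0.004781 K/W
ΣR = 0.005476 + 0.02035 + 0.02706 + 0.004781 = 0.05767 K/W
Q = ΔT/ΣR = (294.1 K − 266.68 K)/0.05767 = 475 W

Q = 475 W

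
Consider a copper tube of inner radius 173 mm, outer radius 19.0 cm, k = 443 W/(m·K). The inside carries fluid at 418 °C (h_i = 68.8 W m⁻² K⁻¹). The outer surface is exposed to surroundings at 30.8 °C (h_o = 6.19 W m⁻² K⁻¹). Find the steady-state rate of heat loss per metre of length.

Series thermal resistances, inner to outer:
  R'_conv,in = 1/(2πr h) = 1/(2π·0.173·68.8) = 0.01337 m·K/W
  R'_copper = ln(0.190/0.173)/(2πk) = 0.09373/(2π·443) = 3.367×10^-5 m·K/W
  R'_conv,out = 1/(2πr h) = 1/(2π·0.190·6.19) = 0.1353 m·K/W
ΣR = 0.01337 + 3.367×10^-5 + 0.1353 = 0.1487 m·K/W
Q' = ΔT/ΣR = (418 °C − 30.8 °C)/0.1487 = 2600 W/m

Q' = 2600 W/m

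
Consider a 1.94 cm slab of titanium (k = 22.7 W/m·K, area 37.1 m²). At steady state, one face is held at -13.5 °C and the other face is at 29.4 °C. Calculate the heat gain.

Q = kA·ΔT/L = 22.7 × 37.1 × |-13.5 °C − 29.4 °C| / 0.0194 = 1.86×10^6 W

Q = 1860 kW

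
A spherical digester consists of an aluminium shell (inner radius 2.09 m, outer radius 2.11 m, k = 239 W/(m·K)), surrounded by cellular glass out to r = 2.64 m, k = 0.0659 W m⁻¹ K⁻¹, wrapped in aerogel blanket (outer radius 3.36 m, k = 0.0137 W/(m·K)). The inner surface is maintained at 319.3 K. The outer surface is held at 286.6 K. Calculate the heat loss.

Treat each layer as a resistance in series:
  R_aluminium = (1/2.09 − 1/2.11)/(4πk) = 0.004535/(4π·239) = 1.510×10^-6 K/W
  R_cellular glass = (1/2.11 − 1/2.64)/(4πk) = 0.09515/(4π·0.0659) = 0.1149 K/W
  R_aerogel blanket = (1/2.64 − 1/3.36)/(4πk) = 0.08117/(4π·0.0137) = 0.4715 K/W
ΣR = 1.510×10^-6 + 0.1149 + 0.4715 = 0.5864 K/W
Q = ΔT/ΣR = (319.3 K − 286.6 K)/0.5864 = 55.8 W

Q = 55.8 W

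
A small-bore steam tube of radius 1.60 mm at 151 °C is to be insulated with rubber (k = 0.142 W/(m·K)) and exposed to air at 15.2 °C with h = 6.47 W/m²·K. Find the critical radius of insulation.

For a cylinder, r_cr = k_ins/h = 0.142/6.47 = 0.0219 m = 2.19 cm

r_cr = 2.19 cm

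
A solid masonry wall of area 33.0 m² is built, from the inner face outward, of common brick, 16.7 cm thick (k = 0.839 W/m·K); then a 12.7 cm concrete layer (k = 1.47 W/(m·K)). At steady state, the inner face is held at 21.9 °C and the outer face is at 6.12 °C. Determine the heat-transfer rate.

Resistance network (inner→outer):
  R_common brick = L/(kA) = 0.167/(0.839·33.0) = 0.006032 K/W
  R_concrete = L/(kA) = 0.127/(1.47·33.0) = 0.002618 K/W
ΣR = 0.006032 + 0.002618 = 0.008650 K/W
Q = ΔT/ΣR = (21.9 °C − 6.12 °C)/0.008650 = 1820 W

Q = 1820 W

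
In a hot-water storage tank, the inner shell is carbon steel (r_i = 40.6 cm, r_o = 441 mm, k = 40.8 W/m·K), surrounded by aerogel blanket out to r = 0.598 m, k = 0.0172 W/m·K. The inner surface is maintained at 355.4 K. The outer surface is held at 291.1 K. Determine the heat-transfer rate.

Series thermal resistances, inner to outer:
  R_carbon steel = (1/0.406 − 1/0.441)/(4πk) = 0.1955/(4π·40.8) = 3.813×10^-4 K/W
  R_aerogel blanket = (1/0.441 − 1/0.598)/(4πk) = 0.5953/(4π·0.0172) = 2.754 K/W
ΣR = 3.813×10^-4 + 2.754 = 2.754 K/W
Q = ΔT/ΣR = (355.4 K − 291.1 K)/2.754 = 23.3 W

Q = 23.3 W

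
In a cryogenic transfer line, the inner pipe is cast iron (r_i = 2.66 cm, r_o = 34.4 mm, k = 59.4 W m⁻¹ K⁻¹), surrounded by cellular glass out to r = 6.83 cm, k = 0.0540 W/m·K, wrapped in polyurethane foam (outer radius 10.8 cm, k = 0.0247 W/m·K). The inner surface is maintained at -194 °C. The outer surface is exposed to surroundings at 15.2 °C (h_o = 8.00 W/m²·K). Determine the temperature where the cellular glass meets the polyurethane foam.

T = -112 °C

Resistance network (inner→outer):
  R'_cast iron = ln(0.0344/0.0266)/(2πk) = 0.2571/(2π·59.4) = 6.890×10^-4 m·K/W
  R'_cellular glass = ln(0.0683/0.0344)/(2πk) = 0.6859/(2π·0.0540) = 2.021 m·K/W
  R'_polyurethane foam = ln(0.108/0.0683)/(2πk) = 0.4582/(2π·0.0247) = 2.953 m·K/W
  R'_conv,out = 1/(2πr h) = 1/(2π·0.108·8.00) = 0.1842 m·K/W
ΣR = 6.890×10^-4 + 2.021 + 2.953 + 0.1842 = 5.159 m·K/W
Q' = ΔT/ΣR = (-194 °C − 15.2 °C)/5.159 = -40.55 W/m
From the inner boundary to the cellular glass/polyurethane foam interface, ΣR_partial = 2.022 m·K/W.
T_interface = T_in − Q'·ΣR_partial = -194 °C − (-40.55)(2.022) = -112 °C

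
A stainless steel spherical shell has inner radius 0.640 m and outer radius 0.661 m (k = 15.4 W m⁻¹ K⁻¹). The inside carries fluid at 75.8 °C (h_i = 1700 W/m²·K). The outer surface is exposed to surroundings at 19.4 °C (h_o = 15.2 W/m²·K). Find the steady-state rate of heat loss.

Q = 4.57 kW

Resistance network (inner→outer):
  R_conv,in = 1/(4πr²h) = 1/(4π·0.640²·1700) = 1.143×10^-4 K/W
  R_stainless steel = (1/0.640 − 1/0.661)/(4πk) = 0.04964/(4π·15.4) = 2.565×10^-4 K/W
  R_conv,out = 1/(4πr²h) = 1/(4π·0.661²·15.2) = 0.01198 K/W
ΣR = 1.143×10^-4 + 2.565×10^-4 + 0.01198 = 0.01235 K/W
Q = ΔT/ΣR = (75.8 °C − 19.4 °C)/0.01235 = 4570 W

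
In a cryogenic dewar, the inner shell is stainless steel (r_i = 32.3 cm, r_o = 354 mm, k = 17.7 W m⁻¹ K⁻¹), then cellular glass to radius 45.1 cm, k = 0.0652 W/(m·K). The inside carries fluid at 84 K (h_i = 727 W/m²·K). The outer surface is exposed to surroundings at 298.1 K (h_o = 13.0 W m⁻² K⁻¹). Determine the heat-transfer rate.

Treat each layer as a resistance in series:
  R_conv,in = 1/(4πr²h) = 1/(4π·0.323²·727) = 0.001049 K/W
  R_stainless steel = (1/0.323 − 1/0.354)/(4πk) = 0.2711/(4π·17.7) = 0.001219 K/W
  R_cellular glass = (1/0.354 − 1/0.451)/(4πk) = 0.6076/(4π·0.0652) = 0.7415 K/W
  R_conv,out = 1/(4πr²h) = 1/(4π·0.451²·13.0) = 0.03009 K/W
ΣR = 0.001049 + 0.001219 + 0.7415 + 0.03009 = 0.7739 K/W
Q = ΔT/ΣR = (84 K − 298.1 K)/0.7739 = -277 W
(Negative Q ⇒ heat flows inward; heat gain = 277 W.)

Q = 277 W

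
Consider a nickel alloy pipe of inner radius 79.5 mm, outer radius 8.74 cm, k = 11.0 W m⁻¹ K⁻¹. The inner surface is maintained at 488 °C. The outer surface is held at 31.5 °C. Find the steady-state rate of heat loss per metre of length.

Q' = 2πk·ΔT/ln(r₂/r₁) = 2π × 11.0 × 456.5 / ln(0.0874/0.0795) = 3.33×10^5 W/m

Q' = 333 kW/m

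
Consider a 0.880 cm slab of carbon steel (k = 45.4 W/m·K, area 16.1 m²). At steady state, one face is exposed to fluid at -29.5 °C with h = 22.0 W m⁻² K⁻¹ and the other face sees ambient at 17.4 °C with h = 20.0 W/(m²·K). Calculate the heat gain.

Treat each layer as a resistance in series:
  R_conv,in = 1/(hA) = 1/(22.0·16.1) = 0.002823 K/W
  R_carbon steel = L/(kA) = 0.00880/(45.4·16.1) = 1.204×10^-5 K/W
  R_conv,out = 1/(hA) = 1/(20.0·16.1) = 0.003106 K/W
ΣR = 0.002823 + 1.204×10^-5 + 0.003106 = 0.005941 K/W
Q = ΔT/ΣR = (-29.5 °C − 17.4 °C)/0.005941 = -7890 W
(Negative Q ⇒ heat flows inward; heat gain = 7890 W.)

Q = 7.89 kW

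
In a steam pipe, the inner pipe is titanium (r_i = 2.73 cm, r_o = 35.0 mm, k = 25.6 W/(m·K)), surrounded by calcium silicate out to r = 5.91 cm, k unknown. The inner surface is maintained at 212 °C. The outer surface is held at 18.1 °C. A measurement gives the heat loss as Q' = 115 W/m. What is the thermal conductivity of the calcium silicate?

k = 0.0495 W/m·K

ΣR = ΔT/Q' = |212 − 18.1|/115 = 1.686 m·K/W
Known resistances:
  R'_titanium = ln(0.0350/0.0273)/(2πk) = 0.2485/(2π·25.6) = 0.001545 m·K/W
R_calcium silicate = ΣR − ΣR_known = 1.686 − 0.001545 = 1.684 m·K/W
ln(r₂/r₁)/(2πk) = 1.684 ⇒ k = 0.5239/(2π·1.684) = 0.0495 W/m·K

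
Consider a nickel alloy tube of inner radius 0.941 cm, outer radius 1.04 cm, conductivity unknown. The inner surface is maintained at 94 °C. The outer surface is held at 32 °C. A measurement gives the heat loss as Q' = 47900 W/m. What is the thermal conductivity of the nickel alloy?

ΣR = ΔT/Q' = |94 − 32|/47900 = 0.001294 m·K/W
ln(r₂/r₁)/(2πk) = 0.001294 ⇒ k = 0.1000/(2π·0.001294) = 12.3 W/m·K

k = 12.3 W/m·K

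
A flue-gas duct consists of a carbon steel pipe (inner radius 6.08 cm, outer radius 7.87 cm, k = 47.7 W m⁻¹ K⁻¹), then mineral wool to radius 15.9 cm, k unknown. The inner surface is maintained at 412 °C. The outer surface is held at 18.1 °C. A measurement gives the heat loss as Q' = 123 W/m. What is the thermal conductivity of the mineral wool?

k = 0.0350 W/m·K

ΣR = ΔT/Q' = |412 − 18.1|/123 = 3.202 m·K/W
Known resistances:
  R'_carbon steel = ln(0.0787/0.0608)/(2πk) = 0.2581/(2π·47.7) = 8.610×10^-4 m·K/W
R_mineral wool = ΣR − ΣR_known = 3.202 − 8.610×10^-4 = 3.201 m·K/W
ln(r₂/r₁)/(2πk) = 3.201 ⇒ k = 0.7033/(2π·3.201) = 0.0350 W/m·K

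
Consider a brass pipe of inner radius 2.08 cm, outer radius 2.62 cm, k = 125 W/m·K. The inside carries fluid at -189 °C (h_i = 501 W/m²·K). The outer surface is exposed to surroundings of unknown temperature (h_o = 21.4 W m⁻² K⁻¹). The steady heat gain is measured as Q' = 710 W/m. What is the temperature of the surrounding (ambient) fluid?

Sum the resistances:
  R'_conv,in = 1/(2πr h) = 1/(2π·0.0208·501) = 0.01527 m·K/W
  R'_brass = ln(0.0262/0.0208)/(2πk) = 0.2308/(2π·125) = 2.939×10^-4 m·K/W
  R'_conv,out = 1/(2πr h) = 1/(2π·0.0262·21.4) = 0.2839 m·K/W
ΣR = 0.2994 m·K/W
ΔT = Q'·ΣR = 710 × 0.2994 = 212.6 K
Heat flows inward, so T_out = T_in + ΔT = -189 + 212.6 = 23.6 °C

T_out = 23.6 °C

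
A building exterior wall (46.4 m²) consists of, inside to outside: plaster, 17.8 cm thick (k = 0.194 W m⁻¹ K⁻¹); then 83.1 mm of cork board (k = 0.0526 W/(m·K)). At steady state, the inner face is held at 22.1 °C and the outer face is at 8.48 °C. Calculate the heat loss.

Series thermal resistances, inner to outer:
  R_plaster = L/(kA) = 0.178/(0.194·46.4) = 0.01977 K/W
  R_cork board = L/(kA) = 0.0831/(0.0526·46.4) = 0.03405 K/W
ΣR = 0.01977 + 0.03405 = 0.05382 K/W
Q = ΔT/ΣR = (22.1 °C − 8.48 °C)/0.05382 = 253 W

Q = 253 W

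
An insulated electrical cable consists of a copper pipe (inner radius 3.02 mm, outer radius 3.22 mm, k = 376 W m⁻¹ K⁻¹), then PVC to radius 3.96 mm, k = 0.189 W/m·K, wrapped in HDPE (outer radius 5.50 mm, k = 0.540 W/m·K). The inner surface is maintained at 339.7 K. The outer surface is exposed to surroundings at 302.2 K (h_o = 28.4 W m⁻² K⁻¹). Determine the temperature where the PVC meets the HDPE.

T = 334.6 K

Series thermal resistances, inner to outer:
  R'_copper = ln(0.00322/0.00302)/(2πk) = 0.06412/(2π·376) = 2.714×10^-5 m·K/W
  R'_PVC = ln(0.00396/0.00322)/(2πk) = 0.2069/(2π·0.189) = 0.1742 m·K/W
  R'_HDPE = ln(0.00550/0.00396)/(2πk) = 0.3285/(2π·0.540) = 0.09682 m·K/W
  R'_conv,out = 1/(2πr h) = 1/(2π·0.00550·28.4) = 1.019 m·K/W
ΣR = 2.714×10^-5 + 0.1742 + 0.09682 + 1.019 = 1.290 m·K/W
Q' = ΔT/ΣR = (339.7 K − 302.2 K)/1.290 = 29.07 W/m
From the inner boundary to the PVC/HDPE interface, ΣR_partial = 0.1742 m·K/W.
T_interface = T_in − Q'·ΣR_partial = 339.7 K − (29.07)(0.1742) = 334.6 K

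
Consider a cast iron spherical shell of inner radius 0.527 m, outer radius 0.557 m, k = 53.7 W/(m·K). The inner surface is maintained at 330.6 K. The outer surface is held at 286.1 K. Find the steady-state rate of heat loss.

Q = 294 kW

Q = 4πk·ΔT/(1/r₁ − 1/r₂) = 4π × 53.7 × 44.5 / (1/0.527 − 1/0.557) = 2.94×10^5 W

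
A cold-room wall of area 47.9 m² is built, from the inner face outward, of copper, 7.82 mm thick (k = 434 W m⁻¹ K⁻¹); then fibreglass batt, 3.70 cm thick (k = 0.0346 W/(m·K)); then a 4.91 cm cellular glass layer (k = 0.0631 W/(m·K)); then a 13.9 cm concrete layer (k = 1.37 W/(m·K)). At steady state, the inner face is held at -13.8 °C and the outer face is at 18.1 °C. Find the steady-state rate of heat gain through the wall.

Q = 784 W

Resistance network (inner→outer):
  R_copper = L/(kA) = 0.00782/(434·47.9) = 3.762×10^-7 K/W
  R_fibreglass batt = L/(kA) = 0.0370/(0.0346·47.9) = 0.02232 K/W
  R_cellular glass = L/(kA) = 0.0491/(0.0631·47.9) = 0.01624 K/W
  R_concrete = L/(kA) = 0.139/(1.37·47.9) = 0.002118 K/W
ΣR = 3.762×10^-7 + 0.02232 + 0.01624 + 0.002118 = 0.04068 K/W
Q = ΔT/ΣR = (-13.8 °C − 18.1 °C)/0.04068 = -784 W
(Negative Q ⇒ heat flows inward; heat gain = 784 W.)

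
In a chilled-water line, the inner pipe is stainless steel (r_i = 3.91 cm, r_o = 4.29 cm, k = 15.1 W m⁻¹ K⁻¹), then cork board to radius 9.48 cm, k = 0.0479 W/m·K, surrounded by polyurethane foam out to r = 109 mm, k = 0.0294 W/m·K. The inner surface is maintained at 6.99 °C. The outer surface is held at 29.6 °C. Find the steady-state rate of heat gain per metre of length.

Series thermal resistances, inner to outer:
  R'_stainless steel = ln(0.0429/0.0391)/(2πk) = 0.09275/(2π·15.1) = 9.776×10^-4 m·K/W
  R'_cork board = ln(0.0948/0.0429)/(2πk) = 0.7929/(2π·0.0479) = 2.635 m·K/W
  R'_polyurethane foam = ln(0.109/0.0948)/(2πk) = 0.1396/(2π·0.0294) = 0.7556 m·K/W
ΣR = 9.776×10^-4 + 2.635 + 0.7556 = 3.392 m·K/W
Q' = ΔT/ΣR = (6.99 °C − 29.6 °C)/3.392 = -6.67 W/m
(Negative Q' ⇒ heat flows inward; heat gain = 6.67 W/m.)

Q' = 6.67 W/m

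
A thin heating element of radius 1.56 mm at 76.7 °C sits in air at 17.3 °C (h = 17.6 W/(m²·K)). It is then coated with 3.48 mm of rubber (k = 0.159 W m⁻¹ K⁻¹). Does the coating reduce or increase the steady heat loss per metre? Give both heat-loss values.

Critical radius for a cylinder: r_cr = k/h = 0.00903 m = 0.903 cm.
Outer radius after coating: r₂ = 0.00156 + 0.00348 = 0.00504 m.
Since r₁ < r_cr and r₂ ≤ r_cr, the coating moves toward the maximum at r_cr — heat loss rises.
Bare: R = 1/(2πr₁h) = 5.797 m·K/W; Q = 59.4/5.797 = 10.2 W/m.
Coated: R = R_cond + R_conv = 2.968 m·K/W; Q = 59.4/2.968 = 20.0 W/m.

increases: 10.2 → 20.0 W/m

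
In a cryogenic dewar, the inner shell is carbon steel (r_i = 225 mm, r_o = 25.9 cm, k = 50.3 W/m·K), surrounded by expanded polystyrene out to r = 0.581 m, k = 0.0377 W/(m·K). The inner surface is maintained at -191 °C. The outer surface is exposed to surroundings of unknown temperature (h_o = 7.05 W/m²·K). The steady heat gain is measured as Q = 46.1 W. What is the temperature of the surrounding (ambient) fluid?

T_out = 18.8 °C

Series resistances:
  R_carbon steel = (1/0.225 − 1/0.259)/(4πk) = 0.5834/(4π·50.3) = 9.230×10^-4 K/W
  R_expanded polystyrene = (1/0.259 − 1/0.581)/(4πk) = 2.140/(4π·0.0377) = 4.517 K/W
  R_conv,out = 1/(4πr²h) = 1/(4π·0.581²·7.05) = 0.03344 K/W
ΣR = 4.551 K/W
ΔT = Q·ΣR = 46.1 × 4.551 = 209.8 K
Heat flows inward, so T_out = T_in + ΔT = -191 + 209.8 = 18.8 °C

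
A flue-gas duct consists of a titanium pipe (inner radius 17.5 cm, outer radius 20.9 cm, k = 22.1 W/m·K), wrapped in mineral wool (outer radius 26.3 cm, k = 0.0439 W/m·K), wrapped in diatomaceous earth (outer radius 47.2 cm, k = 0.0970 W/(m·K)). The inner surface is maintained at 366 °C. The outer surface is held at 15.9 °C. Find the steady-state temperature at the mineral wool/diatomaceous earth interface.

T = 203 °C

Resistance network (inner→outer):
  R'_titanium = ln(0.209/0.175)/(2πk) = 0.1775/(2π·22.1) = 0.001279 m·K/W
  R'_mineral wool = ln(0.263/0.209)/(2πk) = 0.2298/(2π·0.0439) = 0.8332 m·K/W
  R'_diatomaceous earth = ln(0.472/0.263)/(2πk) = 0.5848/(2π·0.0970) = 0.9596 m·K/W
ΣR = 0.001279 + 0.8332 + 0.9596 = 1.794 m·K/W
Q' = ΔT/ΣR = (366 °C − 15.9 °C)/1.794 = 195.2 W/m
From the inner boundary to the mineral wool/diatomaceous earth interface, ΣR_partial = 0.8345 m·K/W.
T_interface = T_in − Q'·ΣR_partial = 366 °C − (195.2)(0.8345) = 203 °C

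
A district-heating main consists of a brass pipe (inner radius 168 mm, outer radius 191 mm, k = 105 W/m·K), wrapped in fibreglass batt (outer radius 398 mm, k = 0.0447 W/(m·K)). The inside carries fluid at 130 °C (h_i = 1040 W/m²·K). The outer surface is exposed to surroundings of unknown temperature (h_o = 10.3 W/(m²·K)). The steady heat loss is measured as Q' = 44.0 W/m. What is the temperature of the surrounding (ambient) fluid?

Series resistances:
  R'_conv,in = 1/(2πr h) = 1/(2π·0.168·1040) = 9.109×10^-4 m·K/W
  R'_brass = ln(0.191/0.168)/(2πk) = 0.1283/(2π·105) = 1.945×10^-4 m·K/W
  R'_fibreglass batt = ln(0.398/0.191)/(2πk) = 0.7342/(2π·0.0447) = 2.614 m·K/W
  R'_conv,out = 1/(2πr h) = 1/(2π·0.398·10.3) = 0.03882 m·K/W
ΣR = 2.654 m·K/W
ΔT = Q'·ΣR = 44.0 × 2.654 = 116.8 K
Heat flows outward, so T_out = T_in − ΔT = 130 − 116.8 = 13.2 °C

T_out = 13.2 °C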